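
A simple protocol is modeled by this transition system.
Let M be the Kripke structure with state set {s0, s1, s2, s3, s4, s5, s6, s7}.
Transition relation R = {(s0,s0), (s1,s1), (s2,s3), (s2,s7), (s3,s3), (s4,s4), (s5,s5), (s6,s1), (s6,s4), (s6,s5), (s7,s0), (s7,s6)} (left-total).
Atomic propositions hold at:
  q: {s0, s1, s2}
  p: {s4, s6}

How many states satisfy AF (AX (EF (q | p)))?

4

Sat(q | p) = {s0, s1, s2, s4, s6}
EF (q | p): least fixpoint, start Z0 = {s0, s1, s2, s4, s6}, add states with some successor in Z. Z1 = {s0, s1, s2, s4, s6, s7}; fixed.
Sat(EF (q | p)) = {s0, s1, s2, s4, s6, s7}
Sat(AX (EF (q | p))) = {s : every successor in {s0, s1, s2, s4, s6, s7}} = {s0, s1, s4, s7}
AF (AX (EF (q | p))): least fixpoint, start Z0 = {s0, s1, s4, s7}, add states with every successor in Z. Already a fixed point.
Sat(AF (AX (EF (q | p)))) = {s0, s1, s4, s7}
|Sat(AF (AX (EF (q | p))))| = |{s0, s1, s4, s7}| = 4.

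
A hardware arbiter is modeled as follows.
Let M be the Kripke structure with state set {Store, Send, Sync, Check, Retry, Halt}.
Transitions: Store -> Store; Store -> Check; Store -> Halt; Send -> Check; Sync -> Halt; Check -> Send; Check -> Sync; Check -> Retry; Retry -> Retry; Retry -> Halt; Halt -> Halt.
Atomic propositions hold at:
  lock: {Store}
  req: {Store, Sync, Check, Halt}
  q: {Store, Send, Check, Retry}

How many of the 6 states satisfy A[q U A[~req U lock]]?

Sat(~req) = {Send, Retry}
A[~req U lock]: least fixpoint, start Z0 = Sat(lock) = {Store}, add states in Sat(~req) with every successor in Z. Already a fixed point.
Sat(A[~req U lock]) = {Store}
A[q U A[~req U lock]]: least fixpoint, start Z0 = Sat(A[~req U lock]) = {Store}, add states in Sat(q) with every successor in Z. Already a fixed point.
Sat(A[q U A[~req U lock]]) = {Store}
|Sat(A[q U A[~req U lock]])| = |{Store}| = 1.

1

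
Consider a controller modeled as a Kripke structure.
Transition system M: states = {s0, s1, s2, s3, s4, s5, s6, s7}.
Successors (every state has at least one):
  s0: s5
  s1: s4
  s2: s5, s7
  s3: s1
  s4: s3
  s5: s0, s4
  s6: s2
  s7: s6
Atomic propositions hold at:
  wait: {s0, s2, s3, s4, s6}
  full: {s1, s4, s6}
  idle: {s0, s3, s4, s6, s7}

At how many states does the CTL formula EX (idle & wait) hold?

Sat(idle & wait) = {s0, s3, s4, s6}
Sat(EX (idle & wait)) = {s : some successor in {s0, s3, s4, s6}} = {s1, s4, s5, s7}
|Sat(EX (idle & wait))| = |{s1, s4, s5, s7}| = 4.

4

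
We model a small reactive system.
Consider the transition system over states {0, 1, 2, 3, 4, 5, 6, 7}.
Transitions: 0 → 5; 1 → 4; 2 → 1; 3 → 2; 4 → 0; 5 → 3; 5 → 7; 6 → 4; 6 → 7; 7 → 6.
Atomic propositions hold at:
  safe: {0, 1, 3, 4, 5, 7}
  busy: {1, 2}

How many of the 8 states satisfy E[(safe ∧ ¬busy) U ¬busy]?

Sat(¬busy) = {0, 3, 4, 5, 6, 7}
Sat(safe ∧ ¬busy) = {0, 3, 4, 5, 7}
E[(safe ∧ ¬busy) U ¬busy]: least fixpoint, start Z0 = Sat(¬busy) = {0, 3, 4, 5, 6, 7}, add states in Sat(safe ∧ ¬busy) with some successor in Z. Already a fixed point.
Sat(E[(safe ∧ ¬busy) U ¬busy]) = {0, 3, 4, 5, 6, 7}
|Sat(E[(safe ∧ ¬busy) U ¬busy])| = |{0, 3, 4, 5, 6, 7}| = 6.

6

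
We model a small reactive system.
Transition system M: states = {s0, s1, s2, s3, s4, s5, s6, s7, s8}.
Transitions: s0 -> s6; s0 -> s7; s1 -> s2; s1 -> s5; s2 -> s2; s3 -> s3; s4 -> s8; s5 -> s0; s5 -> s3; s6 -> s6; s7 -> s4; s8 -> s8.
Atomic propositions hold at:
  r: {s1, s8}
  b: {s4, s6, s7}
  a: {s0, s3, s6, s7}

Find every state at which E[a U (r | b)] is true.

{s0, s1, s4, s6, s7, s8}

Sat(r | b) = {s1, s4, s6, s7, s8}
E[a U (r | b)]: least fixpoint, start Z0 = Sat((r | b)) = {s1, s4, s6, s7, s8}, add states in Sat(a) with some successor in Z. Z1 = {s0, s1, s4, s6, s7, s8}; fixed.
Sat(E[a U (r | b)]) = {s0, s1, s4, s6, s7, s8}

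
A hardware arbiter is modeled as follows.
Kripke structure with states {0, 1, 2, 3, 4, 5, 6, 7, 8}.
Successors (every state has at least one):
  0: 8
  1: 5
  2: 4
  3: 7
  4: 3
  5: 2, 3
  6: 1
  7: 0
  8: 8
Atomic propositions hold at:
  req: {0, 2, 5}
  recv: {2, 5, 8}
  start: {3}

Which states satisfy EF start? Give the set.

EF start: least fixpoint, start Z0 = {3}, add states with some successor in Z. Z1 = {3, 4, 5}; Z2 = {1, 2, 3, 4, 5}; Z3 = {1, 2, 3, 4, 5, 6}; fixed.
Sat(EF start) = {1, 2, 3, 4, 5, 6}

{1, 2, 3, 4, 5, 6}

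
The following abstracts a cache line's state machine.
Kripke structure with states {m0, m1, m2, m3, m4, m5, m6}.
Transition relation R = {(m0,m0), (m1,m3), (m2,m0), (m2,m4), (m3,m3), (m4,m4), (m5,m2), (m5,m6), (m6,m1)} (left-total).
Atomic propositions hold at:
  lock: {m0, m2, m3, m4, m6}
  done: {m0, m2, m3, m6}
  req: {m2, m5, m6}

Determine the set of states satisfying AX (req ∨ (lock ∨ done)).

Sat(lock ∨ done) = {m0, m2, m3, m4, m6}
Sat(req ∨ (lock ∨ done)) = {m0, m2, m3, m4, m5, m6}
Sat(AX (req ∨ (lock ∨ done))) = {s : every successor in {m0, m2, m3, m4, m5, m6}} = {m0, m1, m2, m3, m4, m5}

{m0, m1, m2, m3, m4, m5}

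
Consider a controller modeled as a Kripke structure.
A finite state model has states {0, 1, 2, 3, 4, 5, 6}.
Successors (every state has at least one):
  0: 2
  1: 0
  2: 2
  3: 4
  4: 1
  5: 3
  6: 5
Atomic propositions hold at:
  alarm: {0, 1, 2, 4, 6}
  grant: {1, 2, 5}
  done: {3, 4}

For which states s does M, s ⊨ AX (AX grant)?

Sat(AX grant) = {s : every successor in {1, 2, 5}} = {0, 2, 4, 6}
Sat(AX (AX grant)) = {s : every successor in {0, 2, 4, 6}} = {0, 1, 2, 3}

{0, 1, 2, 3}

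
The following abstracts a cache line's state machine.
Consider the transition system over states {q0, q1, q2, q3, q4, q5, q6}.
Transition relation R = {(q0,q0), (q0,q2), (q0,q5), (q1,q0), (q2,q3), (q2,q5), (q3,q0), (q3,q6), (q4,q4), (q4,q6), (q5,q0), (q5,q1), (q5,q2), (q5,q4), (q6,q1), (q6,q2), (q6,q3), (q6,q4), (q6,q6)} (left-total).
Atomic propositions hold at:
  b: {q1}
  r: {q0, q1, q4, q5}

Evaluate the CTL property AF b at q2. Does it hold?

No

AF b: least fixpoint, start Z0 = {q1}, add states with every successor in Z. Already a fixed point.
Sat(AF b) = {q1}
q2 ∉ Sat(AF b) = {q1}, so the formula does not hold at q2.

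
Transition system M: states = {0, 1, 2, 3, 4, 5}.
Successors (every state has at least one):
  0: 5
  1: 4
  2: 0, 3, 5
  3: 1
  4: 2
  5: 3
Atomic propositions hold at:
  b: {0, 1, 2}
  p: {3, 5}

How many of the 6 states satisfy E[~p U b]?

Sat(~p) = {0, 1, 2, 4}
E[~p U b]: least fixpoint, start Z0 = Sat(b) = {0, 1, 2}, add states in Sat(~p) with some successor in Z. Z1 = {0, 1, 2, 4}; fixed.
Sat(E[~p U b]) = {0, 1, 2, 4}
|Sat(E[~p U b])| = |{0, 1, 2, 4}| = 4.

4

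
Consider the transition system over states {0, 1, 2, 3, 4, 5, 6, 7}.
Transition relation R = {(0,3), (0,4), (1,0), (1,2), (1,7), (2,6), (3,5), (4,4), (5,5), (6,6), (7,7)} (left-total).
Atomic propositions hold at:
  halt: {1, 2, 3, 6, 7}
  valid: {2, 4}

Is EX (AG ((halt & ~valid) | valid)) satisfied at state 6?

Yes

Sat(~valid) = {0, 1, 3, 5, 6, 7}
Sat(halt & ~valid) = {1, 3, 6, 7}
Sat((halt & ~valid) | valid) = {1, 2, 3, 4, 6, 7}
AG ((halt & ~valid) | valid): greatest fixpoint, start Z0 = {1, 2, 3, 4, 6, 7}, keep only states in Sat with every successor in Z. Z1 = {2, 4, 6, 7}; fixed.
Sat(AG ((halt & ~valid) | valid)) = {2, 4, 6, 7}
Sat(EX (AG ((halt & ~valid) | valid))) = {s : some successor in {2, 4, 6, 7}} = {0, 1, 2, 4, 6, 7}
6 ∈ Sat(EX (AG ((halt & ~valid) | valid))) = {0, 1, 2, 4, 6, 7}, so the formula holds at 6.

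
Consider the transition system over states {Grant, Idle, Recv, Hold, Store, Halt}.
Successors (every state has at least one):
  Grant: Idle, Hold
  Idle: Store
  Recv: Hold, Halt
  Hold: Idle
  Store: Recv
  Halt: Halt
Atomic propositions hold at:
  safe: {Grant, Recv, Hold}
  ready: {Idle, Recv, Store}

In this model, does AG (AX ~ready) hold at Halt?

Yes

Sat(~ready) = {Grant, Hold, Halt}
Sat(AX ~ready) = {s : every successor in {Grant, Hold, Halt}} = {Recv, Halt}
AG (AX ~ready): greatest fixpoint, start Z0 = {Recv, Halt}, keep only states in Sat with every successor in Z. Z1 = {Halt}; fixed.
Sat(AG (AX ~ready)) = {Halt}
Halt ∈ Sat(AG (AX ~ready)) = {Halt}, so the formula holds at Halt.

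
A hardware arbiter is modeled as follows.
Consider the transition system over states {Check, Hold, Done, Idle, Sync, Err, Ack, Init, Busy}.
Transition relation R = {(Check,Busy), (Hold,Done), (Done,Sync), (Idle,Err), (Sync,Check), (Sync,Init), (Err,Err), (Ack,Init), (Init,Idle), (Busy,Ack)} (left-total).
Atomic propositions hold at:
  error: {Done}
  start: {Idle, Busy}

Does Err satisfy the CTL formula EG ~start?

Yes

Sat(~start) = {Check, Hold, Done, Sync, Err, Ack, Init}
EG ~start: greatest fixpoint, start Z0 = {Check, Hold, Done, Sync, Err, Ack, Init}, keep only states in Sat with some successor in Z. Z1 = {Hold, Done, Sync, Err, Ack}; Z2 = {Hold, Done, Err}; Z3 = {Hold, Err}; Z4 = {Err}; fixed.
Sat(EG ~start) = {Err}
Err ∈ Sat(EG ~start) = {Err}, so the formula holds at Err.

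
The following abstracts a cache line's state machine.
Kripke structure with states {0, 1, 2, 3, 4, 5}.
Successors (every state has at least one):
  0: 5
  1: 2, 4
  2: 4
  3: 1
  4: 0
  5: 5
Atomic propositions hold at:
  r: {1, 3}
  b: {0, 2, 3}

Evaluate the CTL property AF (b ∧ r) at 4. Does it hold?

Sat(b ∧ r) = {3}
AF (b ∧ r): least fixpoint, start Z0 = {3}, add states with every successor in Z. Already a fixed point.
Sat(AF (b ∧ r)) = {3}
4 ∉ Sat(AF (b ∧ r)) = {3}, so the formula does not hold at 4.

No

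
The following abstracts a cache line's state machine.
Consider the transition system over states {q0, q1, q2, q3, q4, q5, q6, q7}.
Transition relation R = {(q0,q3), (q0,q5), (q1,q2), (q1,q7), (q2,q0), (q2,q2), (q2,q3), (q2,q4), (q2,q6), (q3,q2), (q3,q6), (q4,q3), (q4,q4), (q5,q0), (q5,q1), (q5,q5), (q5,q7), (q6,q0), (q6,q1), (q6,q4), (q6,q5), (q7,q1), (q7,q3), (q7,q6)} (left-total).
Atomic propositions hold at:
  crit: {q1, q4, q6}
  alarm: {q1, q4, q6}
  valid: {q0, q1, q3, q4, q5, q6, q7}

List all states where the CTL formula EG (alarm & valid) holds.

Sat(alarm & valid) = {q1, q4, q6}
EG (alarm & valid): greatest fixpoint, start Z0 = {q1, q4, q6}, keep only states in Sat with some successor in Z. Z1 = {q4, q6}; fixed.
Sat(EG (alarm & valid)) = {q4, q6}

{q4, q6}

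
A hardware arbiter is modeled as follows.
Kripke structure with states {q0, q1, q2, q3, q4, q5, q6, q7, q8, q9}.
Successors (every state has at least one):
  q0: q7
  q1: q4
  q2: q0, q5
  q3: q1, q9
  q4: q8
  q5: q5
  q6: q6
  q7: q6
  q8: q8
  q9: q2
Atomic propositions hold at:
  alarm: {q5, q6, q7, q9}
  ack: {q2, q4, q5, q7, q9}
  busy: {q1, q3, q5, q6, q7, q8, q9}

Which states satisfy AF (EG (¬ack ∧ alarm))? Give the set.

Sat(¬ack) = {q0, q1, q3, q6, q8}
Sat(¬ack ∧ alarm) = {q6}
EG (¬ack ∧ alarm): greatest fixpoint, start Z0 = {q6}, keep only states in Sat with some successor in Z. Already a fixed point.
Sat(EG (¬ack ∧ alarm)) = {q6}
AF (EG (¬ack ∧ alarm)): least fixpoint, start Z0 = {q6}, add states with every successor in Z. Z1 = {q6, q7}; Z2 = {q0, q6, q7}; fixed.
Sat(AF (EG (¬ack ∧ alarm))) = {q0, q6, q7}

{q0, q6, q7}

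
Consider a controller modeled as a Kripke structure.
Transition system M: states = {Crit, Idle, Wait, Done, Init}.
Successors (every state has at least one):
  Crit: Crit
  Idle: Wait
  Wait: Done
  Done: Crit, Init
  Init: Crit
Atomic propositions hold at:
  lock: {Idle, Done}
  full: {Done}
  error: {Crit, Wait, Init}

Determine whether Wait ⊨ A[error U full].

A[error U full]: least fixpoint, start Z0 = Sat(full) = {Done}, add states in Sat(error) with every successor in Z. Z1 = {Wait, Done}; fixed.
Sat(A[error U full]) = {Wait, Done}
Wait ∈ Sat(A[error U full]) = {Wait, Done}, so the formula holds at Wait.

Yes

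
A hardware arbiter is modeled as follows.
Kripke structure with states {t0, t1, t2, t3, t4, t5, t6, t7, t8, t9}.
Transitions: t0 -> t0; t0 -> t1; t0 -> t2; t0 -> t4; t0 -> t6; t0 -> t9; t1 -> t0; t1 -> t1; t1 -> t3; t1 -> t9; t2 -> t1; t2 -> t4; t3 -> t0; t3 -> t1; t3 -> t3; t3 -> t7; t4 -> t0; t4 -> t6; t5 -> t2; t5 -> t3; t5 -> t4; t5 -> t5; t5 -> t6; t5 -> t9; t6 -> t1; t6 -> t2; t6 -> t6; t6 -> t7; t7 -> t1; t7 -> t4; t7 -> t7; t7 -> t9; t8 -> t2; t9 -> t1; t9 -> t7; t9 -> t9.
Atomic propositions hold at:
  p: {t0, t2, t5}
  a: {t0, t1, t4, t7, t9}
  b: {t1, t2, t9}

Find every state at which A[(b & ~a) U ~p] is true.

Sat(~a) = {t2, t3, t5, t6, t8}
Sat(b & ~a) = {t2}
Sat(~p) = {t1, t3, t4, t6, t7, t8, t9}
A[(b & ~a) U ~p]: least fixpoint, start Z0 = Sat(~p) = {t1, t3, t4, t6, t7, t8, t9}, add states in Sat(b & ~a) with every successor in Z. Z1 = {t1, t2, t3, t4, t6, t7, t8, t9}; fixed.
Sat(A[(b & ~a) U ~p]) = {t1, t2, t3, t4, t6, t7, t8, t9}

{t1, t2, t3, t4, t6, t7, t8, t9}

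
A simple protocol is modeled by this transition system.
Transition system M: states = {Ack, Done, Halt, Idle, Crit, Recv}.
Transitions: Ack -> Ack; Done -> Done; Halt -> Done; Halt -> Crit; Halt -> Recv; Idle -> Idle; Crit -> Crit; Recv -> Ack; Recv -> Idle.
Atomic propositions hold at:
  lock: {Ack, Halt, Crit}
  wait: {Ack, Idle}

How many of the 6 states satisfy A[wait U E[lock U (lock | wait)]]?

4

Sat(lock | wait) = {Ack, Halt, Idle, Crit}
E[lock U (lock | wait)]: least fixpoint, start Z0 = Sat((lock | wait)) = {Ack, Halt, Idle, Crit}, add states in Sat(lock) with some successor in Z. Already a fixed point.
Sat(E[lock U (lock | wait)]) = {Ack, Halt, Idle, Crit}
A[wait U E[lock U (lock | wait)]]: least fixpoint, start Z0 = Sat(E[lock U (lock | wait)]) = {Ack, Halt, Idle, Crit}, add states in Sat(wait) with every successor in Z. Already a fixed point.
Sat(A[wait U E[lock U (lock | wait)]]) = {Ack, Halt, Idle, Crit}
|Sat(A[wait U E[lock U (lock | wait)]])| = |{Ack, Halt, Idle, Crit}| = 4.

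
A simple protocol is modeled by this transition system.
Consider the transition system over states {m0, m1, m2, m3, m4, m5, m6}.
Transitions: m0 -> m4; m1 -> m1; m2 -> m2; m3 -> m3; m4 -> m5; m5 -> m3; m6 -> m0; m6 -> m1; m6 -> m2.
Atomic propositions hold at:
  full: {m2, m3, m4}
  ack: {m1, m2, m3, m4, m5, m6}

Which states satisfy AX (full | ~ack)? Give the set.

Sat(~ack) = {m0}
Sat(full | ~ack) = {m0, m2, m3, m4}
Sat(AX (full | ~ack)) = {s : every successor in {m0, m2, m3, m4}} = {m0, m2, m3, m5}

{m0, m2, m3, m5}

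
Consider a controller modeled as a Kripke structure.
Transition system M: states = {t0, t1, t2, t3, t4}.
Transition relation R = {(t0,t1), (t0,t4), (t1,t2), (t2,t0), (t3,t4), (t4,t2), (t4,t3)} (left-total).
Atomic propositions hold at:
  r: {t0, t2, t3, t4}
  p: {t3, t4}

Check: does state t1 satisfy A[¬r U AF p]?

Sat(¬r) = {t1}
AF p: least fixpoint, start Z0 = {t3, t4}, add states with every successor in Z. Already a fixed point.
Sat(AF p) = {t3, t4}
A[¬r U AF p]: least fixpoint, start Z0 = Sat(AF p) = {t3, t4}, add states in Sat(¬r) with every successor in Z. Already a fixed point.
Sat(A[¬r U AF p]) = {t3, t4}
t1 ∉ Sat(A[¬r U AF p]) = {t3, t4}, so the formula does not hold at t1.

No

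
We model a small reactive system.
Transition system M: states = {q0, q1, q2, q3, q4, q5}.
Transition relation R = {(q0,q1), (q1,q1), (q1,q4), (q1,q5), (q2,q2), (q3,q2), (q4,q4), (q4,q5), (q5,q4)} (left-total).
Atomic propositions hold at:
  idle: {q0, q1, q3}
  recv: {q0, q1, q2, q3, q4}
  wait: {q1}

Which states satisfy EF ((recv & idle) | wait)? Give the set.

{q0, q1, q3}

Sat(recv & idle) = {q0, q1, q3}
Sat((recv & idle) | wait) = {q0, q1, q3}
EF ((recv & idle) | wait): least fixpoint, start Z0 = {q0, q1, q3}, add states with some successor in Z. Already a fixed point.
Sat(EF ((recv & idle) | wait)) = {q0, q1, q3}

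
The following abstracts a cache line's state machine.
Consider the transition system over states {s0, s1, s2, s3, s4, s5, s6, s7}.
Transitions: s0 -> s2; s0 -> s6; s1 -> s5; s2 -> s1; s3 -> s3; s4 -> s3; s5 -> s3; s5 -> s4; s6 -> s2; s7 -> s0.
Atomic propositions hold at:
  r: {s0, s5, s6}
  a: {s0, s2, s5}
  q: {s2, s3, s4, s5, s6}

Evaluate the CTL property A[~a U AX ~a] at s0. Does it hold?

Sat(~a) = {s1, s3, s4, s6, s7}
Sat(AX ~a) = {s : every successor in {s1, s3, s4, s6, s7}} = {s2, s3, s4, s5}
A[~a U AX ~a]: least fixpoint, start Z0 = Sat(AX ~a) = {s2, s3, s4, s5}, add states in Sat(~a) with every successor in Z. Z1 = {s1, s2, s3, s4, s5, s6}; fixed.
Sat(A[~a U AX ~a]) = {s1, s2, s3, s4, s5, s6}
s0 ∉ Sat(A[~a U AX ~a]) = {s1, s2, s3, s4, s5, s6}, so the formula does not hold at s0.

No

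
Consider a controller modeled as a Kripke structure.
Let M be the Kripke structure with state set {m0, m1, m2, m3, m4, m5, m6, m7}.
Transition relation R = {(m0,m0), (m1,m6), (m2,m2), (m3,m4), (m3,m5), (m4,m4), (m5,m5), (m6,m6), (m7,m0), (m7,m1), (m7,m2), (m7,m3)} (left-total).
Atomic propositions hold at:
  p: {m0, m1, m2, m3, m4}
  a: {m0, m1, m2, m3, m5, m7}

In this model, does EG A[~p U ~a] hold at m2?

No

Sat(~p) = {m5, m6, m7}
Sat(~a) = {m4, m6}
A[~p U ~a]: least fixpoint, start Z0 = Sat(~a) = {m4, m6}, add states in Sat(~p) with every successor in Z. Already a fixed point.
Sat(A[~p U ~a]) = {m4, m6}
EG A[~p U ~a]: greatest fixpoint, start Z0 = {m4, m6}, keep only states in Sat with some successor in Z. Already a fixed point.
Sat(EG A[~p U ~a]) = {m4, m6}
m2 ∉ Sat(EG A[~p U ~a]) = {m4, m6}, so the formula does not hold at m2.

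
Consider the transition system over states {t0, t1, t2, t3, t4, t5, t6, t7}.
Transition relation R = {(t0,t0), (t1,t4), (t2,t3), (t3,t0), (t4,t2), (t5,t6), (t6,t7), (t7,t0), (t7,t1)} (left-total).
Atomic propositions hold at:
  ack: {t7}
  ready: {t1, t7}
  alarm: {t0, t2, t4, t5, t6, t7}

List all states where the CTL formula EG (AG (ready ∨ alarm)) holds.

Sat(ready ∨ alarm) = {t0, t1, t2, t4, t5, t6, t7}
AG (ready ∨ alarm): greatest fixpoint, start Z0 = {t0, t1, t2, t4, t5, t6, t7}, keep only states in Sat with every successor in Z. Z1 = {t0, t1, t4, t5, t6, t7}; Z2 = {t0, t1, t5, t6, t7}; Z3 = {t0, t5, t6, t7}; Z4 = {t0, t5, t6}; Z5 = {t0, t5}; Z6 = {t0}; fixed.
Sat(AG (ready ∨ alarm)) = {t0}
EG (AG (ready ∨ alarm)): greatest fixpoint, start Z0 = {t0}, keep only states in Sat with some successor in Z. Already a fixed point.
Sat(EG (AG (ready ∨ alarm))) = {t0}

{t0}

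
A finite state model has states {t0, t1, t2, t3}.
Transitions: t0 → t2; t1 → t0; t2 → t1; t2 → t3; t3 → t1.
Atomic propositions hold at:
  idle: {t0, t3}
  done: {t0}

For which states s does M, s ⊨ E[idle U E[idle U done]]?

{t0}

E[idle U done]: least fixpoint, start Z0 = Sat(done) = {t0}, add states in Sat(idle) with some successor in Z. Already a fixed point.
Sat(E[idle U done]) = {t0}
E[idle U E[idle U done]]: least fixpoint, start Z0 = Sat(E[idle U done]) = {t0}, add states in Sat(idle) with some successor in Z. Already a fixed point.
Sat(E[idle U E[idle U done]]) = {t0}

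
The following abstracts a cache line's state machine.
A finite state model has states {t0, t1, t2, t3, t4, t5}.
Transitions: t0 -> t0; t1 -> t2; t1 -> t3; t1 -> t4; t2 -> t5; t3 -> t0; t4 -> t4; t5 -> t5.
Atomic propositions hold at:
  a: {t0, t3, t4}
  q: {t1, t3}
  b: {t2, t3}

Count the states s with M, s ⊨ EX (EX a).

Sat(EX a) = {s : some successor in {t0, t3, t4}} = {t0, t1, t3, t4}
Sat(EX (EX a)) = {s : some successor in {t0, t1, t3, t4}} = {t0, t1, t3, t4}
|Sat(EX (EX a))| = |{t0, t1, t3, t4}| = 4.

4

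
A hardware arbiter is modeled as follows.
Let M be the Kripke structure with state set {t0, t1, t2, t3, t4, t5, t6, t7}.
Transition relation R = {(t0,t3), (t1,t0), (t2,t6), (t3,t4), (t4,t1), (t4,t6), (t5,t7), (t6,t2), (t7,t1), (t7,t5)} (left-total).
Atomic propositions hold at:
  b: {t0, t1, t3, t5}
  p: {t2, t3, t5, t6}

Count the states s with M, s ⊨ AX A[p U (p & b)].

Sat(p & b) = {t3, t5}
A[p U (p & b)]: least fixpoint, start Z0 = Sat((p & b)) = {t3, t5}, add states in Sat(p) with every successor in Z. Already a fixed point.
Sat(A[p U (p & b)]) = {t3, t5}
Sat(AX A[p U (p & b)]) = {s : every successor in {t3, t5}} = {t0}
|Sat(AX A[p U (p & b)])| = |{t0}| = 1.

1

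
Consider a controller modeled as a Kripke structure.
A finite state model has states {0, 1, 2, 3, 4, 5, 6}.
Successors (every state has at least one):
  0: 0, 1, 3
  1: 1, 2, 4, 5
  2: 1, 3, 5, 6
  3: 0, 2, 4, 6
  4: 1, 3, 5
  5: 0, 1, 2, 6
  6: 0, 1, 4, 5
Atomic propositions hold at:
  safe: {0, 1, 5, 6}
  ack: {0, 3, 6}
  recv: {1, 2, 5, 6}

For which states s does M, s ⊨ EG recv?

{1, 2, 5, 6}

EG recv: greatest fixpoint, start Z0 = {1, 2, 5, 6}, keep only states in Sat with some successor in Z. Already a fixed point.
Sat(EG recv) = {1, 2, 5, 6}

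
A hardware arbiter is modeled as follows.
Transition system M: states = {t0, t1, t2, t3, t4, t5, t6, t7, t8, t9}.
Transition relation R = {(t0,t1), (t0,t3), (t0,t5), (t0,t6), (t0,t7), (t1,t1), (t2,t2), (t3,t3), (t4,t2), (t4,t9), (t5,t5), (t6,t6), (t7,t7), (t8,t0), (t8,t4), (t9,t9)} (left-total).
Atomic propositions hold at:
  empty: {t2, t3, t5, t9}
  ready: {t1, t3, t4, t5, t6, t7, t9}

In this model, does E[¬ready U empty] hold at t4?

Sat(¬ready) = {t0, t2, t8}
E[¬ready U empty]: least fixpoint, start Z0 = Sat(empty) = {t2, t3, t5, t9}, add states in Sat(¬ready) with some successor in Z. Z1 = {t0, t2, t3, t5, t9}; Z2 = {t0, t2, t3, t5, t8, t9}; fixed.
Sat(E[¬ready U empty]) = {t0, t2, t3, t5, t8, t9}
t4 ∉ Sat(E[¬ready U empty]) = {t0, t2, t3, t5, t8, t9}, so the formula does not hold at t4.

No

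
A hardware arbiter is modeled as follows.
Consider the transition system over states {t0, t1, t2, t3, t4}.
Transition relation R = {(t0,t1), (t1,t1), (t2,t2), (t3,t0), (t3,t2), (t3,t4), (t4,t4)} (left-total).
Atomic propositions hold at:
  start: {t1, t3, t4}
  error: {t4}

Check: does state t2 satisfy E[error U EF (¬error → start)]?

Sat(¬error) = {t0, t1, t2, t3}
Sat(¬error → start) = {t1, t3, t4}
EF (¬error → start): least fixpoint, start Z0 = {t1, t3, t4}, add states with some successor in Z. Z1 = {t0, t1, t3, t4}; fixed.
Sat(EF (¬error → start)) = {t0, t1, t3, t4}
E[error U EF (¬error → start)]: least fixpoint, start Z0 = Sat(EF (¬error → start)) = {t0, t1, t3, t4}, add states in Sat(error) with some successor in Z. Already a fixed point.
Sat(E[error U EF (¬error → start)]) = {t0, t1, t3, t4}
t2 ∉ Sat(E[error U EF (¬error → start)]) = {t0, t1, t3, t4}, so the formula does not hold at t2.

No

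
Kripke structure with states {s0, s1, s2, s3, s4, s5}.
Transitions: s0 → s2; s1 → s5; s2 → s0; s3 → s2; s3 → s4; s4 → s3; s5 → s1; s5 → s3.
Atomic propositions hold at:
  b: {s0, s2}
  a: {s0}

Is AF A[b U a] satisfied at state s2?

A[b U a]: least fixpoint, start Z0 = Sat(a) = {s0}, add states in Sat(b) with every successor in Z. Z1 = {s0, s2}; fixed.
Sat(A[b U a]) = {s0, s2}
AF A[b U a]: least fixpoint, start Z0 = {s0, s2}, add states with every successor in Z. Already a fixed point.
Sat(AF A[b U a]) = {s0, s2}
s2 ∈ Sat(AF A[b U a]) = {s0, s2}, so the formula holds at s2.

Yes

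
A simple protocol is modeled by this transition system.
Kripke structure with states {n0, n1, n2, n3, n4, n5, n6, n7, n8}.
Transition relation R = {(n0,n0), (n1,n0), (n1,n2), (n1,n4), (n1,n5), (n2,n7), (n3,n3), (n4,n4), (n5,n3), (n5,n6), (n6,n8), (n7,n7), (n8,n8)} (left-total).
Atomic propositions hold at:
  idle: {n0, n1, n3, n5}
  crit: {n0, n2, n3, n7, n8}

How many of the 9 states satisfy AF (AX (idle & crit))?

Sat(idle & crit) = {n0, n3}
Sat(AX (idle & crit)) = {s : every successor in {n0, n3}} = {n0, n3}
AF (AX (idle & crit)): least fixpoint, start Z0 = {n0, n3}, add states with every successor in Z. Already a fixed point.
Sat(AF (AX (idle & crit))) = {n0, n3}
|Sat(AF (AX (idle & crit)))| = |{n0, n3}| = 2.

2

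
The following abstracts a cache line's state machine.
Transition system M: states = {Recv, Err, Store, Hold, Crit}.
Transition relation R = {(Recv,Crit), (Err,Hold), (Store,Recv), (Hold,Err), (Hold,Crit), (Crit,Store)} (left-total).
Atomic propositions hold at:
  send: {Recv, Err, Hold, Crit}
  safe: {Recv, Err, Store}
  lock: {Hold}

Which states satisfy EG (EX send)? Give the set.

Sat(EX send) = {s : some successor in {Recv, Err, Hold, Crit}} = {Recv, Err, Store, Hold}
EG (EX send): greatest fixpoint, start Z0 = {Recv, Err, Store, Hold}, keep only states in Sat with some successor in Z. Z1 = {Err, Store, Hold}; Z2 = {Err, Hold}; fixed.
Sat(EG (EX send)) = {Err, Hold}

{Err, Hold}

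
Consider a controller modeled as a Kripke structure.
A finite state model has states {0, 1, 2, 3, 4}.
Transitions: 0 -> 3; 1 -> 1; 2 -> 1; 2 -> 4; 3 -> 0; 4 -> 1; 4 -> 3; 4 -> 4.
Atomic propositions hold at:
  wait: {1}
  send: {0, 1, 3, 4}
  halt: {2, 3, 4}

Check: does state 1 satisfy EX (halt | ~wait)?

No

Sat(~wait) = {0, 2, 3, 4}
Sat(halt | ~wait) = {0, 2, 3, 4}
Sat(EX (halt | ~wait)) = {s : some successor in {0, 2, 3, 4}} = {0, 2, 3, 4}
1 ∉ Sat(EX (halt | ~wait)) = {0, 2, 3, 4}, so the formula does not hold at 1.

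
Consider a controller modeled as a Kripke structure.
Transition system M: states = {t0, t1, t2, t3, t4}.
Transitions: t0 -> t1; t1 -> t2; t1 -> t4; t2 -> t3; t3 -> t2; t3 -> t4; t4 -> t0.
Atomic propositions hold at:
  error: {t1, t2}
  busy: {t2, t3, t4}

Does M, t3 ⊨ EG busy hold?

Yes

EG busy: greatest fixpoint, start Z0 = {t2, t3, t4}, keep only states in Sat with some successor in Z. Z1 = {t2, t3}; fixed.
Sat(EG busy) = {t2, t3}
t3 ∈ Sat(EG busy) = {t2, t3}, so the formula holds at t3.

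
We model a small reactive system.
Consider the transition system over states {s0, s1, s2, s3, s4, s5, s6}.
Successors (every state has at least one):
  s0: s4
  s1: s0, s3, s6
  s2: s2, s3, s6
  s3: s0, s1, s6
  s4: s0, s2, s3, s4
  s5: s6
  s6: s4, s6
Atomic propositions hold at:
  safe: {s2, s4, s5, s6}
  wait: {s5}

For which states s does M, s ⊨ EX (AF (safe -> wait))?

Sat(safe -> wait) = {s0, s1, s3, s5}
AF (safe -> wait): least fixpoint, start Z0 = {s0, s1, s3, s5}, add states with every successor in Z. Already a fixed point.
Sat(AF (safe -> wait)) = {s0, s1, s3, s5}
Sat(EX (AF (safe -> wait))) = {s : some successor in {s0, s1, s3, s5}} = {s1, s2, s3, s4}

{s1, s2, s3, s4}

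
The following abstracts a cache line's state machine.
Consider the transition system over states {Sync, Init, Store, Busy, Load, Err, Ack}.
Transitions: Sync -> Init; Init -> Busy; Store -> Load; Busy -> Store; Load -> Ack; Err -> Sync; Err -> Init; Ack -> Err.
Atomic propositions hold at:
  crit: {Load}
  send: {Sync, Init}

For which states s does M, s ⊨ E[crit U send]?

{Sync, Init}

E[crit U send]: least fixpoint, start Z0 = Sat(send) = {Sync, Init}, add states in Sat(crit) with some successor in Z. Already a fixed point.
Sat(E[crit U send]) = {Sync, Init}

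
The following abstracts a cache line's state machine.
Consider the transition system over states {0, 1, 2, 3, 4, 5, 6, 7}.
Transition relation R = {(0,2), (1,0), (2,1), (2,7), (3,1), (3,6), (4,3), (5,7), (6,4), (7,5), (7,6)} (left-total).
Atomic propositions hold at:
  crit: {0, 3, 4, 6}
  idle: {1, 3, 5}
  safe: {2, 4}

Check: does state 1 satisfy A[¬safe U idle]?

Sat(¬safe) = {0, 1, 3, 5, 6, 7}
A[¬safe U idle]: least fixpoint, start Z0 = Sat(idle) = {1, 3, 5}, add states in Sat(¬safe) with every successor in Z. Already a fixed point.
Sat(A[¬safe U idle]) = {1, 3, 5}
1 ∈ Sat(A[¬safe U idle]) = {1, 3, 5}, so the formula holds at 1.

Yes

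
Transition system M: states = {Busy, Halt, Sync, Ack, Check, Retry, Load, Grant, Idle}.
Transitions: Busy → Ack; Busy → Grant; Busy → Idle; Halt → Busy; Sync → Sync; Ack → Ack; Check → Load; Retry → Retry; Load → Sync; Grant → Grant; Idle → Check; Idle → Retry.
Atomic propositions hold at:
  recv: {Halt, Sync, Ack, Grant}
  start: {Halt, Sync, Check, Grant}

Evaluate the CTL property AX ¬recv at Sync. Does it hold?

No

Sat(¬recv) = {Busy, Check, Retry, Load, Idle}
Sat(AX ¬recv) = {s : every successor in {Busy, Check, Retry, Load, Idle}} = {Halt, Check, Retry, Idle}
Sync ∉ Sat(AX ¬recv) = {Halt, Check, Retry, Idle}, so the formula does not hold at Sync.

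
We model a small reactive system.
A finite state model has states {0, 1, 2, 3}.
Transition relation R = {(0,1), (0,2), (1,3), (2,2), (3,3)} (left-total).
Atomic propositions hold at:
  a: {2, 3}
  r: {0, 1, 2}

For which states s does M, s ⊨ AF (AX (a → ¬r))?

Sat(¬r) = {3}
Sat(a → ¬r) = {0, 1, 3}
Sat(AX (a → ¬r)) = {s : every successor in {0, 1, 3}} = {1, 3}
AF (AX (a → ¬r)): least fixpoint, start Z0 = {1, 3}, add states with every successor in Z. Already a fixed point.
Sat(AF (AX (a → ¬r))) = {1, 3}

{1, 3}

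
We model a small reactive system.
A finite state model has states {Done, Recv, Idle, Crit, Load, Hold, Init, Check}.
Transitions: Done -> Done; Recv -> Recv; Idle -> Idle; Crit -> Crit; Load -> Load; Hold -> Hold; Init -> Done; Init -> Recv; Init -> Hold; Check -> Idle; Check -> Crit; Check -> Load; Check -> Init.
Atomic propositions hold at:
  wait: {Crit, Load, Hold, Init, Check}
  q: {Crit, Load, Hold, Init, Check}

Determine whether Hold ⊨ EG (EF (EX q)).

Sat(EX q) = {s : some successor in {Crit, Load, Hold, Init, Check}} = {Crit, Load, Hold, Init, Check}
EF (EX q): least fixpoint, start Z0 = {Crit, Load, Hold, Init, Check}, add states with some successor in Z. Already a fixed point.
Sat(EF (EX q)) = {Crit, Load, Hold, Init, Check}
EG (EF (EX q)): greatest fixpoint, start Z0 = {Crit, Load, Hold, Init, Check}, keep only states in Sat with some successor in Z. Already a fixed point.
Sat(EG (EF (EX q))) = {Crit, Load, Hold, Init, Check}
Hold ∈ Sat(EG (EF (EX q))) = {Crit, Load, Hold, Init, Check}, so the formula holds at Hold.

Yes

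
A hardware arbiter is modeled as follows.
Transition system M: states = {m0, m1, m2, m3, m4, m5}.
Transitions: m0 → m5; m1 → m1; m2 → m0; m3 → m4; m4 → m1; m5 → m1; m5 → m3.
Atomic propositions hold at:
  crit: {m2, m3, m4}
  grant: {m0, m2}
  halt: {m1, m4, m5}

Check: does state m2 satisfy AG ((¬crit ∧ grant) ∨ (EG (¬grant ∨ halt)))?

Sat(¬crit) = {m0, m1, m5}
Sat(¬crit ∧ grant) = {m0}
Sat(¬grant) = {m1, m3, m4, m5}
Sat(¬grant ∨ halt) = {m1, m3, m4, m5}
EG (¬grant ∨ halt): greatest fixpoint, start Z0 = {m1, m3, m4, m5}, keep only states in Sat with some successor in Z. Already a fixed point.
Sat(EG (¬grant ∨ halt)) = {m1, m3, m4, m5}
Sat((¬crit ∧ grant) ∨ (EG (¬grant ∨ halt))) = {m0, m1, m3, m4, m5}
AG ((¬crit ∧ grant) ∨ (EG (¬grant ∨ halt))): greatest fixpoint, start Z0 = {m0, m1, m3, m4, m5}, keep only states in Sat with every successor in Z. Already a fixed point.
Sat(AG ((¬crit ∧ grant) ∨ (EG (¬grant ∨ halt)))) = {m0, m1, m3, m4, m5}
m2 ∉ Sat(AG ((¬crit ∧ grant) ∨ (EG (¬grant ∨ halt)))) = {m0, m1, m3, m4, m5}, so the formula does not hold at m2.

No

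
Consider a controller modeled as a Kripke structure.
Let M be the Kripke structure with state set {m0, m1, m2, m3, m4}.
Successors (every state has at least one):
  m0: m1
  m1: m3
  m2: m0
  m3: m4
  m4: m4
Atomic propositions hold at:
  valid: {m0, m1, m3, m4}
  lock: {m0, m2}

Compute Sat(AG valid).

{m0, m1, m3, m4}

AG valid: greatest fixpoint, start Z0 = {m0, m1, m3, m4}, keep only states in Sat with every successor in Z. Already a fixed point.
Sat(AG valid) = {m0, m1, m3, m4}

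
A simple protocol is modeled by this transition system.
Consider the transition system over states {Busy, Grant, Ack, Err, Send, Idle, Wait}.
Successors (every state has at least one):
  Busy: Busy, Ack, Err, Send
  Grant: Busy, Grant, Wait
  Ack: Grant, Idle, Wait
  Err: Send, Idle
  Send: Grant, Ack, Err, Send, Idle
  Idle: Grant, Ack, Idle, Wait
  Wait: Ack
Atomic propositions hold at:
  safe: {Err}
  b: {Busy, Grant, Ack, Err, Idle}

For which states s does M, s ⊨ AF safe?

AF safe: least fixpoint, start Z0 = {Err}, add states with every successor in Z. Already a fixed point.
Sat(AF safe) = {Err}

{Err}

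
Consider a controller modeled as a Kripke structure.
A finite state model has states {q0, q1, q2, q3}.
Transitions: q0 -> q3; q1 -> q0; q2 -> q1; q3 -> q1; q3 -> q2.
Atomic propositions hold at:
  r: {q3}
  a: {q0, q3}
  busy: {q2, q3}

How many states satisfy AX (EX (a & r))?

1

Sat(a & r) = {q3}
Sat(EX (a & r)) = {s : some successor in {q3}} = {q0}
Sat(AX (EX (a & r))) = {s : every successor in {q0}} = {q1}
|Sat(AX (EX (a & r)))| = |{q1}| = 1.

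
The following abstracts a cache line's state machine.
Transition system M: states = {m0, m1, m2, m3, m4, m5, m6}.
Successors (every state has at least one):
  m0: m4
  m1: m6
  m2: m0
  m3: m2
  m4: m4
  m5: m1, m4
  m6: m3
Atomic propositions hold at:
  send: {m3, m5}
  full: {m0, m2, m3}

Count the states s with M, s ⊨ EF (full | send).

Sat(full | send) = {m0, m2, m3, m5}
EF (full | send): least fixpoint, start Z0 = {m0, m2, m3, m5}, add states with some successor in Z. Z1 = {m0, m2, m3, m5, m6}; Z2 = {m0, m1, m2, m3, m5, m6}; fixed.
Sat(EF (full | send)) = {m0, m1, m2, m3, m5, m6}
|Sat(EF (full | send))| = |{m0, m1, m2, m3, m5, m6}| = 6.

6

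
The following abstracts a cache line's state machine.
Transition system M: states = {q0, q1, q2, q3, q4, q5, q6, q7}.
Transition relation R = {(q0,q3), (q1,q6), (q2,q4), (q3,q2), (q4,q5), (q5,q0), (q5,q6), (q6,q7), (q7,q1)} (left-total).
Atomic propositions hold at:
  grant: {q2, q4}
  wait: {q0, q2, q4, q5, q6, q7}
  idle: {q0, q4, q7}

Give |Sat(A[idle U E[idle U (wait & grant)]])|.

Sat(wait & grant) = {q2, q4}
E[idle U (wait & grant)]: least fixpoint, start Z0 = Sat((wait & grant)) = {q2, q4}, add states in Sat(idle) with some successor in Z. Already a fixed point.
Sat(E[idle U (wait & grant)]) = {q2, q4}
A[idle U E[idle U (wait & grant)]]: least fixpoint, start Z0 = Sat(E[idle U (wait & grant)]) = {q2, q4}, add states in Sat(idle) with every successor in Z. Already a fixed point.
Sat(A[idle U E[idle U (wait & grant)]]) = {q2, q4}
|Sat(A[idle U E[idle U (wait & grant)]])| = |{q2, q4}| = 2.

2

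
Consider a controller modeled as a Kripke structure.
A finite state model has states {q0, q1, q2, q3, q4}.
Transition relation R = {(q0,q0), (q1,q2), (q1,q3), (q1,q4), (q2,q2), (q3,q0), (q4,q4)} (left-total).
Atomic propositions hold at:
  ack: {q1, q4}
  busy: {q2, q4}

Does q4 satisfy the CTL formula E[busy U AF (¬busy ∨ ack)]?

Yes

Sat(¬busy) = {q0, q1, q3}
Sat(¬busy ∨ ack) = {q0, q1, q3, q4}
AF (¬busy ∨ ack): least fixpoint, start Z0 = {q0, q1, q3, q4}, add states with every successor in Z. Already a fixed point.
Sat(AF (¬busy ∨ ack)) = {q0, q1, q3, q4}
E[busy U AF (¬busy ∨ ack)]: least fixpoint, start Z0 = Sat(AF (¬busy ∨ ack)) = {q0, q1, q3, q4}, add states in Sat(busy) with some successor in Z. Already a fixed point.
Sat(E[busy U AF (¬busy ∨ ack)]) = {q0, q1, q3, q4}
q4 ∈ Sat(E[busy U AF (¬busy ∨ ack)]) = {q0, q1, q3, q4}, so the formula holds at q4.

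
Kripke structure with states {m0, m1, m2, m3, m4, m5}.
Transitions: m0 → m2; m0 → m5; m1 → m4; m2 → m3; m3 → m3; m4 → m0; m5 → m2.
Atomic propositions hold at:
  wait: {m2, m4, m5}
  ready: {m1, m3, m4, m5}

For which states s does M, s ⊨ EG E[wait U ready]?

{m2, m3, m5}

E[wait U ready]: least fixpoint, start Z0 = Sat(ready) = {m1, m3, m4, m5}, add states in Sat(wait) with some successor in Z. Z1 = {m1, m2, m3, m4, m5}; fixed.
Sat(E[wait U ready]) = {m1, m2, m3, m4, m5}
EG E[wait U ready]: greatest fixpoint, start Z0 = {m1, m2, m3, m4, m5}, keep only states in Sat with some successor in Z. Z1 = {m1, m2, m3, m5}; Z2 = {m2, m3, m5}; fixed.
Sat(EG E[wait U ready]) = {m2, m3, m5}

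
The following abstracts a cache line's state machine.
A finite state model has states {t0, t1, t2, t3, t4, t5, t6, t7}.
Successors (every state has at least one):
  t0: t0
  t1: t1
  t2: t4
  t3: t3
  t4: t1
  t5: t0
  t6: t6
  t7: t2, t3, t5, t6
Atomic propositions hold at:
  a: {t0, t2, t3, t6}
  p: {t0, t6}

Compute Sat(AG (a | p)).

{t0, t3, t6}

Sat(a | p) = {t0, t2, t3, t6}
AG (a | p): greatest fixpoint, start Z0 = {t0, t2, t3, t6}, keep only states in Sat with every successor in Z. Z1 = {t0, t3, t6}; fixed.
Sat(AG (a | p)) = {t0, t3, t6}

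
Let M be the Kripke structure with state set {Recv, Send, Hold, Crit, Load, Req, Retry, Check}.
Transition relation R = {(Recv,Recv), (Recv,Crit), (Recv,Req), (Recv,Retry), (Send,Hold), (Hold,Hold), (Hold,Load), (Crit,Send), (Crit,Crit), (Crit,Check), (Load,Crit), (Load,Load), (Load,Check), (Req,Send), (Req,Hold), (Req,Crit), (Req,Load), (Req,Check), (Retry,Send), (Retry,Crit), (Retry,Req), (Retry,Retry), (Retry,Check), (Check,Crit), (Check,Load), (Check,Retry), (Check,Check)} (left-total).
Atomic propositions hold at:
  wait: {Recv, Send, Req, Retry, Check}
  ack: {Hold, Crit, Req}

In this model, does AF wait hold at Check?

AF wait: least fixpoint, start Z0 = {Recv, Send, Req, Retry, Check}, add states with every successor in Z. Already a fixed point.
Sat(AF wait) = {Recv, Send, Req, Retry, Check}
Check ∈ Sat(AF wait) = {Recv, Send, Req, Retry, Check}, so the formula holds at Check.

Yes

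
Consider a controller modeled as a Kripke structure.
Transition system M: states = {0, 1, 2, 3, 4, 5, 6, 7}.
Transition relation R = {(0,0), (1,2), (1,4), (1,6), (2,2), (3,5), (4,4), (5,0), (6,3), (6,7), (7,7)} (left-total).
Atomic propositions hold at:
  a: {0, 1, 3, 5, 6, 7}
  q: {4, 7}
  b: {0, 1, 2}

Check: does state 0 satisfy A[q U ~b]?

Sat(~b) = {3, 4, 5, 6, 7}
A[q U ~b]: least fixpoint, start Z0 = Sat(~b) = {3, 4, 5, 6, 7}, add states in Sat(q) with every successor in Z. Already a fixed point.
Sat(A[q U ~b]) = {3, 4, 5, 6, 7}
0 ∉ Sat(A[q U ~b]) = {3, 4, 5, 6, 7}, so the formula does not hold at 0.

No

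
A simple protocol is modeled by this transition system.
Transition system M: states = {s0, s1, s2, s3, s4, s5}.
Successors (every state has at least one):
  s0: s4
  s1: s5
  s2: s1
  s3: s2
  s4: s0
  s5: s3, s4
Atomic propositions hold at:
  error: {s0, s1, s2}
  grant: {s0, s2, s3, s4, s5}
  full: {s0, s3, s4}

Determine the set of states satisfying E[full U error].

{s0, s1, s2, s3, s4}

E[full U error]: least fixpoint, start Z0 = Sat(error) = {s0, s1, s2}, add states in Sat(full) with some successor in Z. Z1 = {s0, s1, s2, s3, s4}; fixed.
Sat(E[full U error]) = {s0, s1, s2, s3, s4}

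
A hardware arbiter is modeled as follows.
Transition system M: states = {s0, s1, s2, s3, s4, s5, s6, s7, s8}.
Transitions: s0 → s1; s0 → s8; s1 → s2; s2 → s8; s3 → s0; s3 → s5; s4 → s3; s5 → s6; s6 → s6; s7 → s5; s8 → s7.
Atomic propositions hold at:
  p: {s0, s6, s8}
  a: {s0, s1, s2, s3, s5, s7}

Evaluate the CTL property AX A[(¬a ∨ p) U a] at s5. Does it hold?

No

Sat(¬a) = {s4, s6, s8}
Sat(¬a ∨ p) = {s0, s4, s6, s8}
A[(¬a ∨ p) U a]: least fixpoint, start Z0 = Sat(a) = {s0, s1, s2, s3, s5, s7}, add states in Sat(¬a ∨ p) with every successor in Z. Z1 = {s0, s1, s2, s3, s4, s5, s7, s8}; fixed.
Sat(A[(¬a ∨ p) U a]) = {s0, s1, s2, s3, s4, s5, s7, s8}
Sat(AX A[(¬a ∨ p) U a]) = {s : every successor in {s0, s1, s2, s3, s4, s5, s7, s8}} = {s0, s1, s2, s3, s4, s7, s8}
s5 ∉ Sat(AX A[(¬a ∨ p) U a]) = {s0, s1, s2, s3, s4, s7, s8}, so the formula does not hold at s5.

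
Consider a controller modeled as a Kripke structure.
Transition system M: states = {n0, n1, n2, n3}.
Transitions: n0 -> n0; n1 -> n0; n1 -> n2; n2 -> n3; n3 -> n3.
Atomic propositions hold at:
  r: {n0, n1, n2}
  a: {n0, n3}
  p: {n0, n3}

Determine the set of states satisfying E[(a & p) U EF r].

Sat(a & p) = {n0, n3}
EF r: least fixpoint, start Z0 = {n0, n1, n2}, add states with some successor in Z. Already a fixed point.
Sat(EF r) = {n0, n1, n2}
E[(a & p) U EF r]: least fixpoint, start Z0 = Sat(EF r) = {n0, n1, n2}, add states in Sat(a & p) with some successor in Z. Already a fixed point.
Sat(E[(a & p) U EF r]) = {n0, n1, n2}

{n0, n1, n2}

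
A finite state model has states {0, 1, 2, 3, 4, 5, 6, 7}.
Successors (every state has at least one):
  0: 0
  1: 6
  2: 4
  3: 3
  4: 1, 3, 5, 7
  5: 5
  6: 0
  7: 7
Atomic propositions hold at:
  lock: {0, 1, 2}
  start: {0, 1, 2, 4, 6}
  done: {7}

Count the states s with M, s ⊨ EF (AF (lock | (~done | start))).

7

Sat(~done) = {0, 1, 2, 3, 4, 5, 6}
Sat(~done | start) = {0, 1, 2, 3, 4, 5, 6}
Sat(lock | (~done | start)) = {0, 1, 2, 3, 4, 5, 6}
AF (lock | (~done | start)): least fixpoint, start Z0 = {0, 1, 2, 3, 4, 5, 6}, add states with every successor in Z. Already a fixed point.
Sat(AF (lock | (~done | start))) = {0, 1, 2, 3, 4, 5, 6}
EF (AF (lock | (~done | start))): least fixpoint, start Z0 = {0, 1, 2, 3, 4, 5, 6}, add states with some successor in Z. Already a fixed point.
Sat(EF (AF (lock | (~done | start)))) = {0, 1, 2, 3, 4, 5, 6}
|Sat(EF (AF (lock | (~done | start))))| = |{0, 1, 2, 3, 4, 5, 6}| = 7.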